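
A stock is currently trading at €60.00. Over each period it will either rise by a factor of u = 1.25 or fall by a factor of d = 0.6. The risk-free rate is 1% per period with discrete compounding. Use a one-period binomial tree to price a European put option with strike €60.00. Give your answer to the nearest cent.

Risk-neutral probability p = (1 + 0.01 − 0.6)/(1.25 − 0.6) = 0.4100/0.6500 = 0.6308
Terminal stock prices: S_u = 75, S_d = 36
Terminal payoffs (K − S): max(-15, 0) = 0, max(24, 0) = 24
Node 0 (S = 60): V_0 = 1/1.01·[0.6308·0.0000 + 0.3692·24.0000] = 8.7738

€8.77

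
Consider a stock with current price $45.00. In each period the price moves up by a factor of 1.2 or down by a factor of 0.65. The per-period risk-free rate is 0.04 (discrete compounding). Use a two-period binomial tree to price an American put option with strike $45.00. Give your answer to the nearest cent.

Risk-neutral probability p = (1 + 0.04 − 0.65)/(1.2 − 0.65) = 0.3900/0.5500 = 0.7091
Terminal stock prices: S_uu = 64.8, S_ud = 35.1, S_dd = 19.01
Terminal payoffs (K − S): max(-19.8, 0) = 0, max(9.9, 0) = 9.9, max(25.99, 0) = 25.99
Node u (S = 54): continuation = 1/1.04·[0.7091·0.0000 + 0.2909·9.9000] = 2.7692; exercise value = 0.0000 ≤ continuation, so V_u = 2.7692
Node d (S = 29.25): continuation = 1/1.04·[0.7091·9.9000 + 0.2909·25.9875] = 14.0192; exercise value = 15.7500 > continuation, so V_d = 15.7500 (exercise)
Node 0 (S = 45): continuation = 1/1.04·[0.7091·2.7692 + 0.2909·15.7500] = 6.2937; exercise value = 0.0000 ≤ continuation, so V_0 = 6.2937

$6.29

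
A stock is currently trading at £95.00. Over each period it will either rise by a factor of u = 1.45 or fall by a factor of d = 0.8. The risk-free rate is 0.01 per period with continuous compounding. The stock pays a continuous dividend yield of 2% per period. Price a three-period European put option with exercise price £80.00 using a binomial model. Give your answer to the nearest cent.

Per-period risk-free factor R = e^0.01 = 1.0101; dividend-adjusted growth = e^(0.01−0.02) = 0.9900.
Risk-neutral probability p = (0.9900 − 0.8)/(1.45 − 0.8) = 0.1900/0.6500 = 0.2924
Terminal stock prices: S_uuu = 289.6, S_uud = 159.8, S_udd = 88.16, S_ddd = 48.64
Terminal payoffs (K − S): max(-209.6, 0) = 0, max(-79.79, 0) = 0, max(-8.16, 0) = 0, max(31.36, 0) = 31.36
Node uu (S = 199.7): V_uu = e^(−0.01)·[0.2924·0.0000 + 0.7076·0.0000] = 0.0000
Node ud (S = 110.2): V_ud = e^(−0.01)·[0.2924·0.0000 + 0.7076·0.0000] = 0.0000
Node dd (S = 60.8): V_dd = e^(−0.01)·[0.2924·0.0000 + 0.7076·31.3600] = 21.9700
Node u (S = 137.8): V_u = e^(−0.01)·[0.2924·0.0000 + 0.7076·0.0000] = 0.0000
Node d (S = 76): V_d = e^(−0.01)·[0.2924·0.0000 + 0.7076·21.9700] = 15.3916
Node 0 (S = 95): V_0 = e^(−0.01)·[0.2924·0.0000 + 0.7076·15.3916] = 10.7830

£10.78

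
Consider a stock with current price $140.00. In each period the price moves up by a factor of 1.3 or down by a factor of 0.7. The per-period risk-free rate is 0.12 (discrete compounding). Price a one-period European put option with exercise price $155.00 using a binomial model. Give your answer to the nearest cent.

Risk-neutral probability p = (1 + 0.12 − 0.7)/(1.3 − 0.7) = 0.4200/0.6000 = 0.7000
Terminal stock prices: S_u = 182, S_d = 98
Terminal payoffs (K − S): max(-27, 0) = 0, max(57, 0) = 57
Node 0 (S = 140): V_0 = 1/1.12·[0.7000·0.0000 + 0.3000·57.0000] = 15.2679

$15.27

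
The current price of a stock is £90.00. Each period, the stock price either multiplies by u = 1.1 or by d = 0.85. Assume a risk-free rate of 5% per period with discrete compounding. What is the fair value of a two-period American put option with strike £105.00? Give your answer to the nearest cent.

£15.00

Risk-neutral probability p = (1 + 0.05 − 0.85)/(1.1 − 0.85) = 0.2000/0.2500 = 0.8000
Terminal stock prices: S_uu = 108.9, S_ud = 84.15, S_dd = 65.02
Terminal payoffs (K − S): max(-3.9, 0) = 0, max(20.85, 0) = 20.85, max(39.98, 0) = 39.98
Node u (S = 99): continuation = 1/1.05·[0.8000·0.0000 + 0.2000·20.8500] = 3.9714; exercise value = 6.0000 > continuation, so V_u = 6.0000 (exercise)
Node d (S = 76.5): continuation = 1/1.05·[0.8000·20.8500 + 0.2000·39.9750] = 23.5000; exercise value = 28.5000 > continuation, so V_d = 28.5000 (exercise)
Node 0 (S = 90): continuation = 1/1.05·[0.8000·6.0000 + 0.2000·28.5000] = 10.0000; exercise value = 15.0000 > continuation, so V_0 = 15.0000 (exercise)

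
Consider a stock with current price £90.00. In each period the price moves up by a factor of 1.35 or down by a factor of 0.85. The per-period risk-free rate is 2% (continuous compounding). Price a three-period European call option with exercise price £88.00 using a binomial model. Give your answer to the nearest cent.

Risk-neutral probability p = (e^0.02 − 0.85)/(1.35 − 0.85) = 0.1702/0.5000 = 0.3404
Terminal stock prices: S_uuu = 221.4, S_uud = 139.4, S_udd = 87.78, S_ddd = 55.27
Terminal payoffs (S − K): max(133.4, 0) = 133.4, max(51.42, 0) = 51.42, max(-0.2163, 0) = 0, max(-32.73, 0) = 0
Node uu (S = 164): V_uu = e^(−0.02)·[0.3404·133.4338 + 0.6596·51.4213] = 77.7675
Node ud (S = 103.3): V_ud = e^(−0.02)·[0.3404·51.4213 + 0.6596·0.0000] = 17.1573
Node dd (S = 65.02): V_dd = e^(−0.02)·[0.3404·0.0000 + 0.6596·0.0000] = 0.0000
Node u (S = 121.5): V_u = e^(−0.02)·[0.3404·77.7675 + 0.6596·17.1573] = 37.0409
Node d (S = 76.5): V_d = e^(−0.02)·[0.3404·17.1573 + 0.6596·0.0000] = 5.7248
Node 0 (S = 90): V_0 = e^(−0.02)·[0.3404·37.0409 + 0.6596·5.7248] = 16.0604

£16.06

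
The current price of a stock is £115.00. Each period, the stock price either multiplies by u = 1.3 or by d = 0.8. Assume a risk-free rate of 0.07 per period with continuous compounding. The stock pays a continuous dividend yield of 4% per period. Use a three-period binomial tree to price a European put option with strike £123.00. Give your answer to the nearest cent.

£17.04

Per-period risk-free factor R = e^0.07 = 1.0725; dividend-adjusted growth = e^(0.07−0.04) = 1.0305.
Risk-neutral probability p = (1.0305 − 0.8)/(1.3 − 0.8) = 0.2305/0.5000 = 0.4609
Terminal stock prices: S_uuu = 252.7, S_uud = 155.5, S_udd = 95.68, S_ddd = 58.88
Terminal payoffs (K − S): max(-129.7, 0) = 0, max(-32.48, 0) = 0, max(27.32, 0) = 27.32, max(64.12, 0) = 64.12
Node uu (S = 194.4): V_uu = e^(−0.07)·[0.4609·0.0000 + 0.5391·0.0000] = 0.0000
Node ud (S = 119.6): V_ud = e^(−0.07)·[0.4609·0.0000 + 0.5391·27.3200] = 13.7323
Node dd (S = 73.6): V_dd = e^(−0.07)·[0.4609·27.3200 + 0.5391·64.1200] = 43.9703
Node u (S = 149.5): V_u = e^(−0.07)·[0.4609·0.0000 + 0.5391·13.7323] = 6.9025
Node d (S = 92): V_d = e^(−0.07)·[0.4609·13.7323 + 0.5391·43.9703] = 28.0029
Node 0 (S = 115): V_0 = e^(−0.07)·[0.4609·6.9025 + 0.5391·28.0029] = 17.0418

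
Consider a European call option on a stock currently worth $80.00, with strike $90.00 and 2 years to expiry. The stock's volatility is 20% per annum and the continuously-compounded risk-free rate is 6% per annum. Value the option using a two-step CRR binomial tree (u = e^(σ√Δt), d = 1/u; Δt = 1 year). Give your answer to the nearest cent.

CRR parameters: u = e^(σ√Δt) = e^(0.2·√1) = 1.2214, d = 1/u = 0.8187
Per-period rate: rΔt = 0.06·1 = 0.06, so R = e^0.06 = 1.0618
Risk-neutral probability p = (e^0.06 − 0.8187)/(1.2214 − 0.8187) = 0.2431/0.4027 = 0.6037
Terminal stock prices: S_uu = 119.3, S_ud = 80, S_dd = 53.63
Terminal payoffs (S − K): max(29.35, 0) = 29.35, max(-10, 0) = 0, max(-36.37, 0) = 0
Node u (S = 97.71): V_u = e^(−0.06)·[0.6037·29.3460 + 0.3963·0.0000] = 16.6853
Node d (S = 65.5): V_d = e^(−0.06)·[0.6037·0.0000 + 0.3963·0.0000] = 0.0000
Node 0 (S = 80): V_0 = e^(−0.06)·[0.6037·16.6853 + 0.3963·0.0000] = 9.4868

$9.49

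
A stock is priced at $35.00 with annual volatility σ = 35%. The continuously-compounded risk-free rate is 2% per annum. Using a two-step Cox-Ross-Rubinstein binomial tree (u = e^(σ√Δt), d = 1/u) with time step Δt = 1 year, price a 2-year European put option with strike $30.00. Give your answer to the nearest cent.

$3.78

CRR parameters: u = e^(σ√Δt) = e^(0.35·√1) = 1.4191, d = 1/u = 0.7047
Per-period rate: rΔt = 0.02·1 = 0.02, so R = e^0.02 = 1.0202
Risk-neutral probability p = (e^0.02 − 0.7047)/(1.4191 − 0.7047) = 0.3155/0.7144 = 0.4417
Terminal stock prices: S_uu = 70.48, S_ud = 35, S_dd = 17.38
Terminal payoffs (K − S): max(-40.48, 0) = 0, max(-5, 0) = 0, max(12.62, 0) = 12.62
Node u (S = 49.67): V_u = e^(−0.02)·[0.4417·0.0000 + 0.5583·0.0000] = 0.0000
Node d (S = 24.66): V_d = e^(−0.02)·[0.4417·0.0000 + 0.5583·12.6195] = 6.9065
Node 0 (S = 35): V_0 = e^(−0.02)·[0.4417·0.0000 + 0.5583·6.9065] = 3.7798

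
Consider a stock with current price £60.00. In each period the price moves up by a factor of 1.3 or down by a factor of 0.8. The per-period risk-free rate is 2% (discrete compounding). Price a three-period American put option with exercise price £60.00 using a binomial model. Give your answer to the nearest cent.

£9.13

Risk-neutral probability p = (1 + 0.02 − 0.8)/(1.3 − 0.8) = 0.2200/0.5000 = 0.4400
Terminal stock prices: S_uuu = 131.8, S_uud = 81.12, S_udd = 49.92, S_ddd = 30.72
Terminal payoffs (K − S): max(-71.82, 0) = 0, max(-21.12, 0) = 0, max(10.08, 0) = 10.08, max(29.28, 0) = 29.28
Node uu (S = 101.4): continuation = 1/1.02·[0.4400·0.0000 + 0.5600·0.0000] = 0.0000; exercise value = 0.0000 ≤ continuation, so V_uu = 0.0000
Node ud (S = 62.4): continuation = 1/1.02·[0.4400·0.0000 + 0.5600·10.0800] = 5.5341; exercise value = 0.0000 ≤ continuation, so V_ud = 5.5341
Node dd (S = 38.4): continuation = 1/1.02·[0.4400·10.0800 + 0.5600·29.2800] = 20.4235; exercise value = 21.6000 > continuation, so V_dd = 21.6000 (exercise)
Node u (S = 78): continuation = 1/1.02·[0.4400·0.0000 + 0.5600·5.5341] = 3.0383; exercise value = 0.0000 ≤ continuation, so V_u = 3.0383
Node d (S = 48): continuation = 1/1.02·[0.4400·5.5341 + 0.5600·21.6000] = 14.2461; exercise value = 12.0000 ≤ continuation, so V_d = 14.2461
Node 0 (S = 60): continuation = 1/1.02·[0.4400·3.0383 + 0.5600·14.2461] = 9.1320; exercise value = 0.0000 ≤ continuation, so V_0 = 9.1320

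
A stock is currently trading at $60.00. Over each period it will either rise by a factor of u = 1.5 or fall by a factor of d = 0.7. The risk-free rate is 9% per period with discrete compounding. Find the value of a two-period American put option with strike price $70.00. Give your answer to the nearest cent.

Risk-neutral probability p = (1 + 0.09 − 0.7)/(1.5 − 0.7) = 0.3900/0.8000 = 0.4875
Terminal stock prices: S_uu = 135, S_ud = 63, S_dd = 29.4
Terminal payoffs (K − S): max(-65, 0) = 0, max(7, 0) = 7, max(40.6, 0) = 40.6
Node u (S = 90): continuation = 1/1.09·[0.4875·0.0000 + 0.5125·7.0000] = 3.2913; exercise value = 0.0000 ≤ continuation, so V_u = 3.2913
Node d (S = 42): continuation = 1/1.09·[0.4875·7.0000 + 0.5125·40.6000] = 22.2202; exercise value = 28.0000 > continuation, so V_d = 28.0000 (exercise)
Node 0 (S = 60): continuation = 1/1.09·[0.4875·3.2913 + 0.5125·28.0000] = 14.6372; exercise value = 10.0000 ≤ continuation, so V_0 = 14.6372

$14.64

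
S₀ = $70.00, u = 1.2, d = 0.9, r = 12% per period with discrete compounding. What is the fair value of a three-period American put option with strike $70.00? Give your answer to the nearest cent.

Risk-neutral probability p = (1 + 0.12 − 0.9)/(1.2 − 0.9) = 0.2200/0.3000 = 0.7333
Terminal stock prices: S_uuu = 121, S_uud = 90.72, S_udd = 68.04, S_ddd = 51.03
Terminal payoffs (K − S): max(-50.96, 0) = 0, max(-20.72, 0) = 0, max(1.96, 0) = 1.96, max(18.97, 0) = 18.97
Node uu (S = 100.8): continuation = 1/1.12·[0.7333·0.0000 + 0.2667·0.0000] = 0.0000; exercise value = 0.0000 ≤ continuation, so V_uu = 0.0000
Node ud (S = 75.6): continuation = 1/1.12·[0.7333·0.0000 + 0.2667·1.9600] = 0.4667; exercise value = 0.0000 ≤ continuation, so V_ud = 0.4667
Node dd (S = 56.7): continuation = 1/1.12·[0.7333·1.9600 + 0.2667·18.9700] = 5.8000; exercise value = 13.3000 > continuation, so V_dd = 13.3000 (exercise)
Node u (S = 84): continuation = 1/1.12·[0.7333·0.0000 + 0.2667·0.4667] = 0.1111; exercise value = 0.0000 ≤ continuation, so V_u = 0.1111
Node d (S = 63): continuation = 1/1.12·[0.7333·0.4667 + 0.2667·13.3000] = 3.4722; exercise value = 7.0000 > continuation, so V_d = 7.0000 (exercise)
Node 0 (S = 70): continuation = 1/1.12·[0.7333·0.1111 + 0.2667·7.0000] = 1.7394; exercise value = 0.0000 ≤ continuation, so V_0 = 1.7394

$1.74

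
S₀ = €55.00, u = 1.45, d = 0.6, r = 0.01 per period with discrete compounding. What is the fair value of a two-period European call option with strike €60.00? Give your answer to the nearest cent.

€12.69

Risk-neutral probability p = (1 + 0.01 − 0.6)/(1.45 − 0.6) = 0.4100/0.8500 = 0.4824
Terminal stock prices: S_uu = 115.6, S_ud = 47.85, S_dd = 19.8
Terminal payoffs (S − K): max(55.64, 0) = 55.64, max(-12.15, 0) = 0, max(-40.2, 0) = 0
Node u (S = 79.75): V_u = 1/1.01·[0.4824·55.6375 + 0.5176·0.0000] = 26.5712
Node d (S = 33): V_d = 1/1.01·[0.4824·0.0000 + 0.5176·0.0000] = 0.0000
Node 0 (S = 55): V_0 = 1/1.01·[0.4824·26.5712 + 0.5176·0.0000] = 12.6898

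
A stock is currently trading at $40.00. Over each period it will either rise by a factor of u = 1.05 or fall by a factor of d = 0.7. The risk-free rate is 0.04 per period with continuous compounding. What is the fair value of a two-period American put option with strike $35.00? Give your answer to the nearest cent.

$0.31

Risk-neutral probability p = (e^0.04 − 0.7)/(1.05 − 0.7) = 0.3408/0.3500 = 0.9737
Terminal stock prices: S_uu = 44.1, S_ud = 29.4, S_dd = 19.6
Terminal payoffs (K − S): max(-9.1, 0) = 0, max(5.6, 0) = 5.6, max(15.4, 0) = 15.4
Node u (S = 42): continuation = e^(−0.04)·[0.9737·0.0000 + 0.0263·5.6000] = 0.1413; exercise value = 0.0000 ≤ continuation, so V_u = 0.1413
Node d (S = 28): continuation = e^(−0.04)·[0.9737·5.6000 + 0.0263·15.4000] = 5.6276; exercise value = 7.0000 > continuation, so V_d = 7.0000 (exercise)
Node 0 (S = 40): continuation = e^(−0.04)·[0.9737·0.1413 + 0.0263·7.0000] = 0.3087; exercise value = 0.0000 ≤ continuation, so V_0 = 0.3087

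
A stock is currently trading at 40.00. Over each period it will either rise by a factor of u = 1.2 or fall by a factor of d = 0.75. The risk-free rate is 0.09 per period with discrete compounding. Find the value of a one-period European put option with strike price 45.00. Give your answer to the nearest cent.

Risk-neutral probability p = (1 + 0.09 − 0.75)/(1.2 − 0.75) = 0.3400/0.4500 = 0.7556
Terminal stock prices: S_u = 48, S_d = 30
Terminal payoffs (K − S): max(-3, 0) = 0, max(15, 0) = 15
Node 0 (S = 40): V_0 = 1/1.09·[0.7556·0.0000 + 0.2444·15.0000] = 3.3639

3.36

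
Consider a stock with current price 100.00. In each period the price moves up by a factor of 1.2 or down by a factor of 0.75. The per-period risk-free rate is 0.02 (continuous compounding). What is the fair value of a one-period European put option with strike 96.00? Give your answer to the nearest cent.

Risk-neutral probability p = (e^0.02 − 0.75)/(1.2 − 0.75) = 0.2702/0.4500 = 0.6004
Terminal stock prices: S_u = 120, S_d = 75
Terminal payoffs (K − S): max(-24, 0) = 0, max(21, 0) = 21
Node 0 (S = 100): V_0 = e^(−0.02)·[0.6004·0.0000 + 0.3996·21.0000] = 8.2245

8.22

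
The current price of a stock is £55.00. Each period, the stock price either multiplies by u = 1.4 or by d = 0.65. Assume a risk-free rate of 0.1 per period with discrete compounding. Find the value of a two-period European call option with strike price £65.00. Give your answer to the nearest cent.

£12.73

Risk-neutral probability p = (1 + 0.1 − 0.65)/(1.4 − 0.65) = 0.4500/0.7500 = 0.6000
Terminal stock prices: S_uu = 107.8, S_ud = 50.05, S_dd = 23.24
Terminal payoffs (S − K): max(42.8, 0) = 42.8, max(-14.95, 0) = 0, max(-41.76, 0) = 0
Node u (S = 77): V_u = 1/1.1·[0.6000·42.8000 + 0.4000·0.0000] = 23.3455
Node d (S = 35.75): V_d = 1/1.1·[0.6000·0.0000 + 0.4000·0.0000] = 0.0000
Node 0 (S = 55): V_0 = 1/1.1·[0.6000·23.3455 + 0.4000·0.0000] = 12.7339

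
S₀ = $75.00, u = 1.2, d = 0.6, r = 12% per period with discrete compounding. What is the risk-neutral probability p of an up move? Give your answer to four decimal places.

Risk-neutral probability p = (1 + 0.12 − 0.6)/(1.2 − 0.6) = 0.5200/0.6000 = 0.8667

p = 0.8667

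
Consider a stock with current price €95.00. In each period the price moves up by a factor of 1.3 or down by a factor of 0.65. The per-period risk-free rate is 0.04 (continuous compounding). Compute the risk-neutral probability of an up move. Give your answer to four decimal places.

p = 0.6012

Risk-neutral probability p = (e^0.04 − 0.65)/(1.3 − 0.65) = 0.3908/0.6500 = 0.6012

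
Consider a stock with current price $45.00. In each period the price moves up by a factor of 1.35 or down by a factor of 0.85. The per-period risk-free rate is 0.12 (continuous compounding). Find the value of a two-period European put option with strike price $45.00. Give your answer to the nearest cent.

Risk-neutral probability p = (e^0.12 − 0.85)/(1.35 − 0.85) = 0.2775/0.5000 = 0.5550
Terminal stock prices: S_uu = 82.01, S_ud = 51.64, S_dd = 32.51
Terminal payoffs (K − S): max(-37.01, 0) = 0, max(-6.638, 0) = 0, max(12.49, 0) = 12.49
Node u (S = 60.75): V_u = e^(−0.12)·[0.5550·0.0000 + 0.4450·0.0000] = 0.0000
Node d (S = 38.25): V_d = e^(−0.12)·[0.5550·0.0000 + 0.4450·12.4875] = 4.9286
Node 0 (S = 45): V_0 = e^(−0.12)·[0.5550·0.0000 + 0.4450·4.9286] = 1.9453

$1.95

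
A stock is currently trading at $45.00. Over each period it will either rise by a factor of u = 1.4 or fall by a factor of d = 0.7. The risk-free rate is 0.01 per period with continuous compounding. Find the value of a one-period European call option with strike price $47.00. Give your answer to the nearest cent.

$7.02

Risk-neutral probability p = (e^0.01 − 0.7)/(1.4 − 0.7) = 0.3101/0.7000 = 0.4429
Terminal stock prices: S_u = 63, S_d = 31.5
Terminal payoffs (S − K): max(16, 0) = 16, max(-15.5, 0) = 0
Node 0 (S = 45): V_0 = e^(−0.01)·[0.4429·16.0000 + 0.5571·0.0000] = 7.0163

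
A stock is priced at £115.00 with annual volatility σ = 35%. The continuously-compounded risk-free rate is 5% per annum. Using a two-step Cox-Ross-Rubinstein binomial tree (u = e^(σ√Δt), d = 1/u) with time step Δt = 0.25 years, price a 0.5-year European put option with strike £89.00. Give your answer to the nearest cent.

£2.00

CRR parameters: u = e^(σ√Δt) = e^(0.35·√0.25) = 1.1912, d = 1/u = 0.8395
Per-period rate: rΔt = 0.05·0.25 = 0.0125, so R = e^0.0125 = 1.0126
Risk-neutral probability p = (e^0.0125 − 0.8395)/(1.1912 − 0.8395) = 0.1731/0.3518 = 0.4921
Terminal stock prices: S_uu = 163.2, S_ud = 115, S_dd = 81.04
Terminal payoffs (K − S): max(-74.19, 0) = 0, max(-26, 0) = 0, max(7.961, 0) = 7.961
Node u (S = 137): V_u = e^(−0.0125)·[0.4921·0.0000 + 0.5079·0.0000] = 0.0000
Node d (S = 96.54): V_d = e^(−0.0125)·[0.4921·0.0000 + 0.5079·7.9609] = 3.9930
Node 0 (S = 115): V_0 = e^(−0.0125)·[0.4921·0.0000 + 0.5079·3.9930] = 2.0028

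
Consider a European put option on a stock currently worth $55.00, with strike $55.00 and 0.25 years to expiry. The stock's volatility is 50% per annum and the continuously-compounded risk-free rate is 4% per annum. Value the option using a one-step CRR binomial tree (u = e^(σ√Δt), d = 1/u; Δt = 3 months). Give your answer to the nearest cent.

CRR parameters: u = e^(σ√Δt) = e^(0.5·√0.25) = 1.2840, d = 1/u = 0.7788
Per-period rate: rΔt = 0.04·0.25 = 0.01, so R = e^0.01 = 1.0101
Risk-neutral probability p = (e^0.01 − 0.7788)/(1.2840 − 0.7788) = 0.2312/0.5052 = 0.4577
Terminal stock prices: S_u = 70.62, S_d = 42.83
Terminal payoffs (K − S): max(-15.62, 0) = 0, max(12.17, 0) = 12.17
Node 0 (S = 55): V_0 = e^(−0.01)·[0.4577·0.0000 + 0.5423·12.1660] = 6.5318

$6.53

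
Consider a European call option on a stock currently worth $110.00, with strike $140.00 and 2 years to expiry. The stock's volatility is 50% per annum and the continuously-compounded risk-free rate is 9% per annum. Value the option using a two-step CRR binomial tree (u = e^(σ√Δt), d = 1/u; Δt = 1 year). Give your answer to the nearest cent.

$29.08

CRR parameters: u = e^(σ√Δt) = e^(0.5·√1) = 1.6487, d = 1/u = 0.6065
Per-period rate: rΔt = 0.09·1 = 0.09, so R = e^0.09 = 1.0942
Risk-neutral probability p = (e^0.09 − 0.6065)/(1.6487 − 0.6065) = 0.4876/1.0422 = 0.4679
Terminal stock prices: S_uu = 299, S_ud = 110, S_dd = 40.47
Terminal payoffs (S − K): max(159, 0) = 159, max(-30, 0) = 0, max(-99.53, 0) = 0
Node u (S = 181.4): V_u = e^(−0.09)·[0.4679·159.0110 + 0.5321·0.0000] = 67.9980
Node d (S = 66.72): V_d = e^(−0.09)·[0.4679·0.0000 + 0.5321·0.0000] = 0.0000
Node 0 (S = 110): V_0 = e^(−0.09)·[0.4679·67.9980 + 0.5321·0.0000] = 29.0780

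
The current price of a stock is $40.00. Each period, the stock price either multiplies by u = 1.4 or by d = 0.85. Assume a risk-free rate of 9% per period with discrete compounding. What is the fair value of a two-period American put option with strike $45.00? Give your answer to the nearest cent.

$5.69

Risk-neutral probability p = (1 + 0.09 − 0.85)/(1.4 − 0.85) = 0.2400/0.5500 = 0.4364
Terminal stock prices: S_uu = 78.4, S_ud = 47.6, S_dd = 28.9
Terminal payoffs (K − S): max(-33.4, 0) = 0, max(-2.6, 0) = 0, max(16.1, 0) = 16.1
Node u (S = 56): continuation = 1/1.09·[0.4364·0.0000 + 0.5636·0.0000] = 0.0000; exercise value = 0.0000 ≤ continuation, so V_u = 0.0000
Node d (S = 34): continuation = 1/1.09·[0.4364·0.0000 + 0.5636·16.1000] = 8.3253; exercise value = 11.0000 > continuation, so V_d = 11.0000 (exercise)
Node 0 (S = 40): continuation = 1/1.09·[0.4364·0.0000 + 0.5636·11.0000] = 5.6881; exercise value = 5.0000 ≤ continuation, so V_0 = 5.6881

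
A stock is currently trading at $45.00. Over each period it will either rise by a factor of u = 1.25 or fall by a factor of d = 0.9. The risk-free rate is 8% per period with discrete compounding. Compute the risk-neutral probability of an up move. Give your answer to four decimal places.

Risk-neutral probability p = (1 + 0.08 − 0.9)/(1.25 − 0.9) = 0.1800/0.3500 = 0.5143

p = 0.5143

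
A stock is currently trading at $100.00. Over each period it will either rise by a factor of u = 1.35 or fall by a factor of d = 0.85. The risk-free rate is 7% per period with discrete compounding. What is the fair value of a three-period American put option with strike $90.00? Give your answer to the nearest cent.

Risk-neutral probability p = (1 + 0.07 − 0.85)/(1.35 − 0.85) = 0.2200/0.5000 = 0.4400
Terminal stock prices: S_uuu = 246, S_uud = 154.9, S_udd = 97.54, S_ddd = 61.41
Terminal payoffs (K − S): max(-156, 0) = 0, max(-64.91, 0) = 0, max(-7.537, 0) = 0, max(28.59, 0) = 28.59
Node uu (S = 182.3): continuation = 1/1.07·[0.4400·0.0000 + 0.5600·0.0000] = 0.0000; exercise value = 0.0000 ≤ continuation, so V_uu = 0.0000
Node ud (S = 114.8): continuation = 1/1.07·[0.4400·0.0000 + 0.5600·0.0000] = 0.0000; exercise value = 0.0000 ≤ continuation, so V_ud = 0.0000
Node dd (S = 72.25): continuation = 1/1.07·[0.4400·0.0000 + 0.5600·28.5875] = 14.9617; exercise value = 17.7500 > continuation, so V_dd = 17.7500 (exercise)
Node u (S = 135): continuation = 1/1.07·[0.4400·0.0000 + 0.5600·0.0000] = 0.0000; exercise value = 0.0000 ≤ continuation, so V_u = 0.0000
Node d (S = 85): continuation = 1/1.07·[0.4400·0.0000 + 0.5600·17.7500] = 9.2897; exercise value = 5.0000 ≤ continuation, so V_d = 9.2897
Node 0 (S = 100): continuation = 1/1.07·[0.4400·0.0000 + 0.5600·9.2897] = 4.8619; exercise value = 0.0000 ≤ continuation, so V_0 = 4.8619

$4.86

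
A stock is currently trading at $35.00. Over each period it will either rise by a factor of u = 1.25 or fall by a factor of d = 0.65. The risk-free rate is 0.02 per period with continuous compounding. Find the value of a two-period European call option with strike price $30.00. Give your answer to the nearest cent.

Risk-neutral probability p = (e^0.02 − 0.65)/(1.25 − 0.65) = 0.3702/0.6000 = 0.6170
Terminal stock prices: S_uu = 54.69, S_ud = 28.44, S_dd = 14.79
Terminal payoffs (S − K): max(24.69, 0) = 24.69, max(-1.562, 0) = 0, max(-15.21, 0) = 0
Node u (S = 43.75): V_u = e^(−0.02)·[0.6170·24.6875 + 0.3830·0.0000] = 14.9306
Node d (S = 22.75): V_d = e^(−0.02)·[0.6170·0.0000 + 0.3830·0.0000] = 0.0000
Node 0 (S = 35): V_0 = e^(−0.02)·[0.6170·14.9306 + 0.3830·0.0000] = 9.0298

$9.03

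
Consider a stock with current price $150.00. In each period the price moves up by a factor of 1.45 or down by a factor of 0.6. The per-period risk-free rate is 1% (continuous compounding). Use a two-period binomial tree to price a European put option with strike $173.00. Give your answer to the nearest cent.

Risk-neutral probability p = (e^0.01 − 0.6)/(1.45 − 0.6) = 0.4101/0.8500 = 0.4824
Terminal stock prices: S_uu = 315.4, S_ud = 130.5, S_dd = 54
Terminal payoffs (K − S): max(-142.4, 0) = 0, max(42.5, 0) = 42.5, max(119, 0) = 119
Node u (S = 217.5): V_u = e^(−0.01)·[0.4824·0.0000 + 0.5176·42.5000] = 21.7786
Node d (S = 90): V_d = e^(−0.01)·[0.4824·42.5000 + 0.5176·119.0000] = 81.2786
Node 0 (S = 150): V_0 = e^(−0.01)·[0.4824·21.7786 + 0.5176·81.2786] = 52.0520

$52.05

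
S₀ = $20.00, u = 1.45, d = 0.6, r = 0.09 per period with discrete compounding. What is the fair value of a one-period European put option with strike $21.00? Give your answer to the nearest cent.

$3.50

Risk-neutral probability p = (1 + 0.09 − 0.6)/(1.45 − 0.6) = 0.4900/0.8500 = 0.5765
Terminal stock prices: S_u = 29, S_d = 12
Terminal payoffs (K − S): max(-8, 0) = 0, max(9, 0) = 9
Node 0 (S = 20): V_0 = 1/1.09·[0.5765·0.0000 + 0.4235·9.0000] = 3.4970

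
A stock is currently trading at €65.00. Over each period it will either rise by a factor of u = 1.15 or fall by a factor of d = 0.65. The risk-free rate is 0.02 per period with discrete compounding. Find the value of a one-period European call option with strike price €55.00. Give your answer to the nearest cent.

€14.33

Risk-neutral probability p = (1 + 0.02 − 0.65)/(1.15 − 0.65) = 0.3700/0.5000 = 0.7400
Terminal stock prices: S_u = 74.75, S_d = 42.25
Terminal payoffs (S − K): max(19.75, 0) = 19.75, max(-12.75, 0) = 0
Node 0 (S = 65): V_0 = 1/1.02·[0.7400·19.7500 + 0.2600·0.0000] = 14.3284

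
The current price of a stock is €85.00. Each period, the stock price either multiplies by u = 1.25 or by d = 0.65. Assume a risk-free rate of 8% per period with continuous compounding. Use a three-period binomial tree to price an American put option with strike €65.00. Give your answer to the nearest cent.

Risk-neutral probability p = (e^0.08 − 0.65)/(1.25 − 0.65) = 0.4333/0.6000 = 0.7221
Terminal stock prices: S_uuu = 166, S_uud = 86.33, S_udd = 44.89, S_ddd = 23.34
Terminal payoffs (K − S): max(-101, 0) = 0, max(-21.33, 0) = 0, max(20.11, 0) = 20.11, max(41.66, 0) = 41.66
Node uu (S = 132.8): continuation = e^(−0.08)·[0.7221·0.0000 + 0.2779·0.0000] = 0.0000; exercise value = 0.0000 ≤ continuation, so V_uu = 0.0000
Node ud (S = 69.06): continuation = e^(−0.08)·[0.7221·0.0000 + 0.2779·20.1094] = 5.1579; exercise value = 0.0000 ≤ continuation, so V_ud = 5.1579
Node dd (S = 35.91): continuation = e^(−0.08)·[0.7221·20.1094 + 0.2779·41.6569] = 24.0901; exercise value = 29.0875 > continuation, so V_dd = 29.0875 (exercise)
Node u (S = 106.2): continuation = e^(−0.08)·[0.7221·0.0000 + 0.2779·5.1579] = 1.3230; exercise value = 0.0000 ≤ continuation, so V_u = 1.3230
Node d (S = 55.25): continuation = e^(−0.08)·[0.7221·5.1579 + 0.2779·29.0875] = 10.8991; exercise value = 9.7500 ≤ continuation, so V_d = 10.8991
Node 0 (S = 85): continuation = e^(−0.08)·[0.7221·1.3230 + 0.2779·10.8991] = 3.6775; exercise value = 0.0000 ≤ continuation, so V_0 = 3.6775

€3.68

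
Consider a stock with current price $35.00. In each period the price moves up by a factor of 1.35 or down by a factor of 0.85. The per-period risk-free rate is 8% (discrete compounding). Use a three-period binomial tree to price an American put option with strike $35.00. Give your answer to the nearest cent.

Risk-neutral probability p = (1 + 0.08 − 0.85)/(1.35 − 0.85) = 0.2300/0.5000 = 0.4600
Terminal stock prices: S_uuu = 86.11, S_uud = 54.22, S_udd = 34.14, S_ddd = 21.49
Terminal payoffs (K − S): max(-51.11, 0) = 0, max(-19.22, 0) = 0, max(0.8619, 0) = 0.8619, max(13.51, 0) = 13.51
Node uu (S = 63.79): continuation = 1/1.08·[0.4600·0.0000 + 0.5400·0.0000] = 0.0000; exercise value = 0.0000 ≤ continuation, so V_uu = 0.0000
Node ud (S = 40.16): continuation = 1/1.08·[0.4600·0.0000 + 0.5400·0.8619] = 0.4309; exercise value = 0.0000 ≤ continuation, so V_ud = 0.4309
Node dd (S = 25.29): continuation = 1/1.08·[0.4600·0.8619 + 0.5400·13.5056] = 7.1199; exercise value = 9.7125 > continuation, so V_dd = 9.7125 (exercise)
Node u (S = 47.25): continuation = 1/1.08·[0.4600·0.0000 + 0.5400·0.4309] = 0.2155; exercise value = 0.0000 ≤ continuation, so V_u = 0.2155
Node d (S = 29.75): continuation = 1/1.08·[0.4600·0.4309 + 0.5400·9.7125] = 5.0398; exercise value = 5.2500 > continuation, so V_d = 5.2500 (exercise)
Node 0 (S = 35): continuation = 1/1.08·[0.4600·0.2155 + 0.5400·5.2500] = 2.7168; exercise value = 0.0000 ≤ continuation, so V_0 = 2.7168

$2.72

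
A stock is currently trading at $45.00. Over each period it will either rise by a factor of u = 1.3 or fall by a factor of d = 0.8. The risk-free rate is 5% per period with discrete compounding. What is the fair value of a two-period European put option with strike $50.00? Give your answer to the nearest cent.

Risk-neutral probability p = (1 + 0.05 − 0.8)/(1.3 − 0.8) = 0.2500/0.5000 = 0.5000
Terminal stock prices: S_uu = 76.05, S_ud = 46.8, S_dd = 28.8
Terminal payoffs (K − S): max(-26.05, 0) = 0, max(3.2, 0) = 3.2, max(21.2, 0) = 21.2
Node u (S = 58.5): V_u = 1/1.05·[0.5000·0.0000 + 0.5000·3.2000] = 1.5238
Node d (S = 36): V_d = 1/1.05·[0.5000·3.2000 + 0.5000·21.2000] = 11.6190
Node 0 (S = 45): V_0 = 1/1.05·[0.5000·1.5238 + 0.5000·11.6190] = 6.2585

$6.26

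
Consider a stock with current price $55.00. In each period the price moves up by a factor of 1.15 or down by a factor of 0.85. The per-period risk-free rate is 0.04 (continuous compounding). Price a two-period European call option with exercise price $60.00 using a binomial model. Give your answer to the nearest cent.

Risk-neutral probability p = (e^0.04 − 0.85)/(1.15 − 0.85) = 0.1908/0.3000 = 0.6360
Terminal stock prices: S_uu = 72.74, S_ud = 53.76, S_dd = 39.74
Terminal payoffs (S − K): max(12.74, 0) = 12.74, max(-6.238, 0) = 0, max(-20.26, 0) = 0
Node u (S = 63.25): V_u = e^(−0.04)·[0.6360·12.7375 + 0.3640·0.0000] = 7.7838
Node d (S = 46.75): V_d = e^(−0.04)·[0.6360·0.0000 + 0.3640·0.0000] = 0.0000
Node 0 (S = 55): V_0 = e^(−0.04)·[0.6360·7.7838 + 0.3640·0.0000] = 4.7567

$4.76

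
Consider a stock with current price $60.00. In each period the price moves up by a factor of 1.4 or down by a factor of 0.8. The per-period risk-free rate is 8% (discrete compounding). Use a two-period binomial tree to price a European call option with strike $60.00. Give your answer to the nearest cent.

Risk-neutral probability p = (1 + 0.08 − 0.8)/(1.4 − 0.8) = 0.2800/0.6000 = 0.4667
Terminal stock prices: S_uu = 117.6, S_ud = 67.2, S_dd = 38.4
Terminal payoffs (S − K): max(57.6, 0) = 57.6, max(7.2, 0) = 7.2, max(-21.6, 0) = 0
Node u (S = 84): V_u = 1/1.08·[0.4667·57.6000 + 0.5333·7.2000] = 28.4444
Node d (S = 48): V_d = 1/1.08·[0.4667·7.2000 + 0.5333·0.0000] = 3.1111
Node 0 (S = 60): V_0 = 1/1.08·[0.4667·28.4444 + 0.5333·3.1111] = 13.8272

$13.83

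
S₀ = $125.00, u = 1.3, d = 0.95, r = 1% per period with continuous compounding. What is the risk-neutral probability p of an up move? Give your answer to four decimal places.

p = 0.1716

Risk-neutral probability p = (e^0.01 − 0.95)/(1.3 − 0.95) = 0.0601/0.3500 = 0.1716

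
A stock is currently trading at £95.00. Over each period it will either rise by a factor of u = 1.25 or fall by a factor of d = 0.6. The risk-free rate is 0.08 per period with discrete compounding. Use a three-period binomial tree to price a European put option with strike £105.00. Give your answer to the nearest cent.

£14.10

Risk-neutral probability p = (1 + 0.08 − 0.6)/(1.25 − 0.6) = 0.4800/0.6500 = 0.7385
Terminal stock prices: S_uuu = 185.5, S_uud = 89.06, S_udd = 42.75, S_ddd = 20.52
Terminal payoffs (K − S): max(-80.55, 0) = 0, max(15.94, 0) = 15.94, max(62.25, 0) = 62.25, max(84.48, 0) = 84.48
Node uu (S = 148.4): V_uu = 1/1.08·[0.7385·0.0000 + 0.2615·15.9375] = 3.8595
Node ud (S = 71.25): V_ud = 1/1.08·[0.7385·15.9375 + 0.2615·62.2500] = 25.9722
Node dd (S = 34.2): V_dd = 1/1.08·[0.7385·62.2500 + 0.2615·84.4800] = 63.0222
Node u (S = 118.8): V_u = 1/1.08·[0.7385·3.8595 + 0.2615·25.9722] = 8.9285
Node d (S = 57): V_d = 1/1.08·[0.7385·25.9722 + 0.2615·63.0222] = 33.0206
Node 0 (S = 95): V_0 = 1/1.08·[0.7385·8.9285 + 0.2615·33.0206] = 14.1014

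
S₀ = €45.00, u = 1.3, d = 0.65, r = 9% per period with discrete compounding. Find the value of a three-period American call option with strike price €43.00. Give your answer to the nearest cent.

Risk-neutral probability p = (1 + 0.09 − 0.65)/(1.3 − 0.65) = 0.4400/0.6500 = 0.6769
Terminal stock prices: S_uuu = 98.87, S_uud = 49.43, S_udd = 24.72, S_ddd = 12.36
Terminal payoffs (S − K): max(55.87, 0) = 55.87, max(6.433, 0) = 6.433, max(-18.28, 0) = 0, max(-30.64, 0) = 0
Node uu (S = 76.05): continuation = 1/1.09·[0.6769·55.8650 + 0.3231·6.4325] = 36.6005; exercise value = 33.0500 ≤ continuation, so V_uu = 36.6005
Node ud (S = 38.02): continuation = 1/1.09·[0.6769·6.4325 + 0.3231·0.0000] = 3.9948; exercise value = 0.0000 ≤ continuation, so V_ud = 3.9948
Node dd (S = 19.01): continuation = 1/1.09·[0.6769·0.0000 + 0.3231·0.0000] = 0.0000; exercise value = 0.0000 ≤ continuation, so V_dd = 0.0000
Node u (S = 58.5): continuation = 1/1.09·[0.6769·36.6005 + 0.3231·3.9948] = 23.9141; exercise value = 15.5000 ≤ continuation, so V_u = 23.9141
Node d (S = 29.25): continuation = 1/1.09·[0.6769·3.9948 + 0.3231·0.0000] = 2.4809; exercise value = 0.0000 ≤ continuation, so V_d = 2.4809
Node 0 (S = 45): continuation = 1/1.09·[0.6769·23.9141 + 0.3231·2.4809] = 15.5867; exercise value = 2.0000 ≤ continuation, so V_0 = 15.5867

€15.59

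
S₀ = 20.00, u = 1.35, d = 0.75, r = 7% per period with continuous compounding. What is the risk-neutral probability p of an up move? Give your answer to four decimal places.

Risk-neutral probability p = (e^0.07 − 0.75)/(1.35 − 0.75) = 0.3225/0.6000 = 0.5375

p = 0.5375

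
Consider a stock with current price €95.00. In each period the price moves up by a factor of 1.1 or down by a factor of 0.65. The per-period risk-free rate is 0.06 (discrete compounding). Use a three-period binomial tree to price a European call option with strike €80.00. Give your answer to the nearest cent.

Risk-neutral probability p = (1 + 0.06 − 0.65)/(1.1 − 0.65) = 0.4100/0.4500 = 0.9111
Terminal stock prices: S_uuu = 126.4, S_uud = 74.72, S_udd = 44.15, S_ddd = 26.09
Terminal payoffs (S − K): max(46.45, 0) = 46.45, max(-5.282, 0) = 0, max(-35.85, 0) = 0, max(-53.91, 0) = 0
Node uu (S = 115): V_uu = 1/1.06·[0.9111·46.4450 + 0.0889·0.0000] = 39.9213
Node ud (S = 67.93): V_ud = 1/1.06·[0.9111·0.0000 + 0.0889·0.0000] = 0.0000
Node dd (S = 40.14): V_dd = 1/1.06·[0.9111·0.0000 + 0.0889·0.0000] = 0.0000
Node u (S = 104.5): V_u = 1/1.06·[0.9111·39.9213 + 0.0889·0.0000] = 34.3139
Node d (S = 61.75): V_d = 1/1.06·[0.9111·0.0000 + 0.0889·0.0000] = 0.0000
Node 0 (S = 95): V_0 = 1/1.06·[0.9111·34.3139 + 0.0889·0.0000] = 29.4941

€29.49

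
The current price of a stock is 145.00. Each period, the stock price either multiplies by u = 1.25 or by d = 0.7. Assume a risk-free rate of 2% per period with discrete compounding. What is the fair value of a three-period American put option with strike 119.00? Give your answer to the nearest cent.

13.85

Risk-neutral probability p = (1 + 0.02 − 0.7)/(1.25 − 0.7) = 0.3200/0.5500 = 0.5818
Terminal stock prices: S_uuu = 283.2, S_uud = 158.6, S_udd = 88.81, S_ddd = 49.73
Terminal payoffs (K − S): max(-164.2, 0) = 0, max(-39.59, 0) = 0, max(30.19, 0) = 30.19, max(69.27, 0) = 69.27
Node uu (S = 226.6): continuation = 1/1.02·[0.5818·0.0000 + 0.4182·0.0000] = 0.0000; exercise value = 0.0000 ≤ continuation, so V_uu = 0.0000
Node ud (S = 126.9): continuation = 1/1.02·[0.5818·0.0000 + 0.4182·30.1875] = 12.3763; exercise value = 0.0000 ≤ continuation, so V_ud = 12.3763
Node dd (S = 71.05): continuation = 1/1.02·[0.5818·30.1875 + 0.4182·69.2650] = 45.6167; exercise value = 47.9500 > continuation, so V_dd = 47.9500 (exercise)
Node u (S = 181.2): continuation = 1/1.02·[0.5818·0.0000 + 0.4182·12.3763] = 5.0741; exercise value = 0.0000 ≤ continuation, so V_u = 5.0741
Node d (S = 101.5): continuation = 1/1.02·[0.5818·12.3763 + 0.4182·47.9500] = 26.7182; exercise value = 17.5000 ≤ continuation, so V_d = 26.7182
Node 0 (S = 145): continuation = 1/1.02·[0.5818·5.0741 + 0.4182·26.7182] = 13.8483; exercise value = 0.0000 ≤ continuation, so V_0 = 13.8483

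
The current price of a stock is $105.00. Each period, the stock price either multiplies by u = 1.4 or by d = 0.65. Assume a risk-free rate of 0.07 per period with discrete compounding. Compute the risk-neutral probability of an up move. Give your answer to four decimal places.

p = 0.5600

Risk-neutral probability p = (1 + 0.07 − 0.65)/(1.4 − 0.65) = 0.4200/0.7500 = 0.5600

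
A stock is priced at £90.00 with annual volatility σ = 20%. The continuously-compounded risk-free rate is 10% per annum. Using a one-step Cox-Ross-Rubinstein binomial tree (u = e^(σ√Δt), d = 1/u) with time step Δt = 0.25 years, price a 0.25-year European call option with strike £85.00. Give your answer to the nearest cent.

£8.48

CRR parameters: u = e^(σ√Δt) = e^(0.2·√0.25) = 1.1052, d = 1/u = 0.9048
Per-period rate: rΔt = 0.1·0.25 = 0.025, so R = e^0.025 = 1.0253
Risk-neutral probability p = (e^0.025 − 0.9048)/(1.1052 − 0.9048) = 0.1205/0.2003 = 0.6014
Terminal stock prices: S_u = 99.47, S_d = 81.44
Terminal payoffs (S − K): max(14.47, 0) = 14.47, max(-3.565, 0) = 0
Node 0 (S = 90): V_0 = e^(−0.025)·[0.6014·14.4654 + 0.3986·0.0000] = 8.4845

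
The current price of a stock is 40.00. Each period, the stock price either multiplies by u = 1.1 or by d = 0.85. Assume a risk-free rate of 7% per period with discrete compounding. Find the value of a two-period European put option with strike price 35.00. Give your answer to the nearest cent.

0.08

Risk-neutral probability p = (1 + 0.07 − 0.85)/(1.1 − 0.85) = 0.2200/0.2500 = 0.8800
Terminal stock prices: S_uu = 48.4, S_ud = 37.4, S_dd = 28.9
Terminal payoffs (K − S): max(-13.4, 0) = 0, max(-2.4, 0) = 0, max(6.1, 0) = 6.1
Node u (S = 44): V_u = 1/1.07·[0.8800·0.0000 + 0.1200·0.0000] = 0.0000
Node d (S = 34): V_d = 1/1.07·[0.8800·0.0000 + 0.1200·6.1000] = 0.6841
Node 0 (S = 40): V_0 = 1/1.07·[0.8800·0.0000 + 0.1200·0.6841] = 0.0767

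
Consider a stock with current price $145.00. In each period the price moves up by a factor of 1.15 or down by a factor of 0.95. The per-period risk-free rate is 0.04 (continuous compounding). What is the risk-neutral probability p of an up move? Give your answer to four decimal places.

p = 0.4541

Risk-neutral probability p = (e^0.04 − 0.95)/(1.15 − 0.95) = 0.0908/0.2000 = 0.4541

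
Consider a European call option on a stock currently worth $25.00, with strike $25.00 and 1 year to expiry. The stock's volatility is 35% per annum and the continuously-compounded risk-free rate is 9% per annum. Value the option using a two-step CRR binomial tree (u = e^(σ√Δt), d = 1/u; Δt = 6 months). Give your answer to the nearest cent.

CRR parameters: u = e^(σ√Δt) = e^(0.35·√0.5) = 1.2808, d = 1/u = 0.7808
Per-period rate: rΔt = 0.09·0.5 = 0.045, so R = e^0.045 = 1.0460
Risk-neutral probability p = (e^0.045 − 0.7808)/(1.2808 − 0.7808) = 0.2653/0.5000 = 0.5305
Terminal stock prices: S_uu = 41.01, S_ud = 25, S_dd = 15.24
Terminal payoffs (S − K): max(16.01, 0) = 16.01, max(0, 0) = 0, max(-9.76, 0) = 0
Node u (S = 32.02): V_u = e^(−0.045)·[0.5305·16.0114 + 0.4695·0.0000] = 8.1201
Node d (S = 19.52): V_d = e^(−0.045)·[0.5305·0.0000 + 0.4695·0.0000] = 0.0000
Node 0 (S = 25): V_0 = e^(−0.045)·[0.5305·8.1201 + 0.4695·0.0000] = 4.1181

$4.12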